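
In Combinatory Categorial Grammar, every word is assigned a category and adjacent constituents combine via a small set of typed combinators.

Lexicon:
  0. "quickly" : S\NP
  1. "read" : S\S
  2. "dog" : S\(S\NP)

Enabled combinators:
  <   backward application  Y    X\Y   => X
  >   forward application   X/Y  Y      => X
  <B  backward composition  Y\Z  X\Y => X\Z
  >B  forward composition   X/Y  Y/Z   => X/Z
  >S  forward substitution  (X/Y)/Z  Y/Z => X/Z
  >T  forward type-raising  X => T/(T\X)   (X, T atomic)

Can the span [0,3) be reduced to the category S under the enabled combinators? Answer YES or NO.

[0,3] S   <
  [0,2] S\NP   <B
    [0,1] "quickly" : S\NP
    [1,2] "read" : S\S
  [2,3] "dog" : S\(S\NP)

YES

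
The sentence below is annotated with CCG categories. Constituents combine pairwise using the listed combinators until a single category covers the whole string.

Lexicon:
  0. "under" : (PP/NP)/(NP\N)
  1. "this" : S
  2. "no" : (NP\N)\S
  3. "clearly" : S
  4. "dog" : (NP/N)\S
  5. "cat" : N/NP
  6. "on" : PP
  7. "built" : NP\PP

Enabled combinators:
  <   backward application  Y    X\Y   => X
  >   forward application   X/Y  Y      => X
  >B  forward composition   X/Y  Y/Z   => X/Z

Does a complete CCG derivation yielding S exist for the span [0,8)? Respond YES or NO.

NO

(PP/NP)/(NP\N) S (NP\N)\S S (NP/N)\S N/NP PP NP\PP
CKY chart[0,8] = {PP}; S ∉ chart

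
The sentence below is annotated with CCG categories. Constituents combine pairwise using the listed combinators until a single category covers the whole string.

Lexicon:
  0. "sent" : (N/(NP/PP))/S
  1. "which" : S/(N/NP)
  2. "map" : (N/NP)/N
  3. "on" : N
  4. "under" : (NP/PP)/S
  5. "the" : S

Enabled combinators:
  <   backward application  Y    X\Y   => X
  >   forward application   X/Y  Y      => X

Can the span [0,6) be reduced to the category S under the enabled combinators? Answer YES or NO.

(N/(NP/PP))/S S/(N/NP) (N/NP)/N N (NP/PP)/S S
CKY chart[0,6] = {N}; S ∉ chart

NO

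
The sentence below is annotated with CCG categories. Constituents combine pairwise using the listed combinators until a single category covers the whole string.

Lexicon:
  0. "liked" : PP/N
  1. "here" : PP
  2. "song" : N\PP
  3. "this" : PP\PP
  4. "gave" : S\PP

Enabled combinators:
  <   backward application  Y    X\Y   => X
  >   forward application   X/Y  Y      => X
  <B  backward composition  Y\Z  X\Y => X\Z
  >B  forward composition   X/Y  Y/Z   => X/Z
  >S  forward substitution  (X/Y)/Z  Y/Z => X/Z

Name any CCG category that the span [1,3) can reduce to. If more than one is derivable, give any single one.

N

[0,5] S   <
  [0,3] PP   >
    [0,1] "liked" : PP/N
    [1,3] N   <
      [1,2] "here" : PP
      [2,3] "song" : N\PP
  [3,5] S\PP   <B
    [3,4] "this" : PP\PP
    [4,5] "gave" : S\PP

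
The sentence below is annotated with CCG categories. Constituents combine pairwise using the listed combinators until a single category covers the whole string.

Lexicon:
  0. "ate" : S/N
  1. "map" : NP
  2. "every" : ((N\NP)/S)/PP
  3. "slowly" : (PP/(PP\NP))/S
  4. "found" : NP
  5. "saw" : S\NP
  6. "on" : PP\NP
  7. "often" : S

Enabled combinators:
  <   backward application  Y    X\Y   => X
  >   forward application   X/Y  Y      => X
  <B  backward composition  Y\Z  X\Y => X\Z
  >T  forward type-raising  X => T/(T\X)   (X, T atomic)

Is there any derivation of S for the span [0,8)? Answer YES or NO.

YES

[0,8] S   >
  [0,1] "ate" : S/N
  [1,8] N   <
    [1,2] "map" : NP
    [2,8] N\NP   >
      [2,7] (N\NP)/S   >
        [2,3] "every" : ((N\NP)/S)/PP
        [3,7] PP   >
          [3,6] PP/(PP\NP)   >
            [3,4] "slowly" : (PP/(PP\NP))/S
            [4,6] S   <
              [4,5] "found" : NP
              [5,6] "saw" : S\NP
          [6,7] "on" : PP\NP
      [7,8] "often" : S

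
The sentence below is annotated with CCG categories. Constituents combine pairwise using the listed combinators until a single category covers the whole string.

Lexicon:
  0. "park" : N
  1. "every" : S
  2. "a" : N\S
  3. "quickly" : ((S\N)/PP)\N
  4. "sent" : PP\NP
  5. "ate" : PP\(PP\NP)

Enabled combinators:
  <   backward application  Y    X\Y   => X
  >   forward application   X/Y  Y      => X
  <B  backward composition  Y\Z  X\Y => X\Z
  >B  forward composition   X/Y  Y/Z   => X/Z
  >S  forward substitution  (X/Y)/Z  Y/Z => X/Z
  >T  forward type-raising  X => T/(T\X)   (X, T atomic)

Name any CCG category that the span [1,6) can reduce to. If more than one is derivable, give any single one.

S\N

[0,6] S   <
  [0,1] "park" : N
  [1,6] S\N   >
    [1,4] (S\N)/PP   <
      [1,3] N   <
        [1,2] "every" : S
        [2,3] "a" : N\S
      [3,4] "quickly" : ((S\N)/PP)\N
    [4,6] PP   <
      [4,5] "sent" : PP\NP
      [5,6] "ate" : PP\(PP\NP)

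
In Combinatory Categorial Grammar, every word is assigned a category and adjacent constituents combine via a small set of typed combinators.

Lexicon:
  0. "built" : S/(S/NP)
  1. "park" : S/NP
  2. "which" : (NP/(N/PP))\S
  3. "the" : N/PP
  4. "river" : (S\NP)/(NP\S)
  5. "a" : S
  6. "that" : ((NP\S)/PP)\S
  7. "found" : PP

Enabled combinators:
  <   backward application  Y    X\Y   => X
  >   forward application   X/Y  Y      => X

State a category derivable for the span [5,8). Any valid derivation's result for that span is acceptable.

[0,8] S   <
  [0,4] NP   >
    [0,3] NP/(N/PP)   <
      [0,2] S   >
        [0,1] "built" : S/(S/NP)
        [1,2] "park" : S/NP
      [2,3] "which" : (NP/(N/PP))\S
    [3,4] "the" : N/PP
  [4,8] S\NP   >
    [4,5] "river" : (S\NP)/(NP\S)
    [5,8] NP\S   >
      [5,7] (NP\S)/PP   <
        [5,6] "a" : S
        [6,7] "that" : ((NP\S)/PP)\S
      [7,8] "found" : PP

NP\S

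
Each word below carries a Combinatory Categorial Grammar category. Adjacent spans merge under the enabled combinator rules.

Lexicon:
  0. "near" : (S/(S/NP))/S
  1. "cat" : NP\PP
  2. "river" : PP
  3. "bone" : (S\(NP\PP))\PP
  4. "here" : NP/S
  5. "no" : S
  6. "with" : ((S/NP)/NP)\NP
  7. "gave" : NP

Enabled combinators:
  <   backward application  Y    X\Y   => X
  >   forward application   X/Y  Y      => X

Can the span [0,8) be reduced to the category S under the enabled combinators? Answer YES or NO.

YES

[0,8] S   >
  [0,4] S/(S/NP)   >
    [0,1] "near" : (S/(S/NP))/S
    [1,4] S   <
      [1,2] "cat" : NP\PP
      [2,4] S\(NP\PP)   <
        [2,3] "river" : PP
        [3,4] "bone" : (S\(NP\PP))\PP
  [4,8] S/NP   >
    [4,7] (S/NP)/NP   <
      [4,6] NP   >
        [4,5] "here" : NP/S
        [5,6] "no" : S
      [6,7] "with" : ((S/NP)/NP)\NP
    [7,8] "gave" : NP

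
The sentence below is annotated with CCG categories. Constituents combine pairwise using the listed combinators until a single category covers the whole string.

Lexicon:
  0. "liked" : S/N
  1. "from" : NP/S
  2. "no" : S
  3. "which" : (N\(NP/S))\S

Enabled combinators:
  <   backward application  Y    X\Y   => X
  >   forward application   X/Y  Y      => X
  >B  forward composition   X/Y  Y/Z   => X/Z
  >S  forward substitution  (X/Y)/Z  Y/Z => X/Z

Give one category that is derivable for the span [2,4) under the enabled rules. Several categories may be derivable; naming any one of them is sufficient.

[0,4] S   >
  [0,1] "liked" : S/N
  [1,4] N   <
    [1,2] "from" : NP/S
    [2,4] N\(NP/S)   <
      [2,3] "no" : S
      [3,4] "which" : (N\(NP/S))\S

N\(NP/S)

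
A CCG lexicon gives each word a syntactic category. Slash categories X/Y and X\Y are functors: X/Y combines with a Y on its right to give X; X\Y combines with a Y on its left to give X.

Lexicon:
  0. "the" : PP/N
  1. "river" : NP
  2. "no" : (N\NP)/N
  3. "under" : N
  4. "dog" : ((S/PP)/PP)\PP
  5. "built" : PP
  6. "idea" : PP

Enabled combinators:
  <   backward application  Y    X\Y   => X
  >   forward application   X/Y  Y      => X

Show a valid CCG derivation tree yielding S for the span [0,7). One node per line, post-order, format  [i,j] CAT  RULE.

[0,7] S   >
  [0,6] S/PP   >
    [0,5] (S/PP)/PP   <
      [0,4] PP   >
        [0,1] "the" : PP/N
        [1,4] N   <
          [1,2] "river" : NP
          [2,4] N\NP   >
            [2,3] "no" : (N\NP)/N
            [3,4] "under" : N
      [4,5] "dog" : ((S/PP)/PP)\PP
    [5,6] "built" : PP
  [6,7] "idea" : PP

[0,1] PP/N  lex  "the"
[1,2] NP  lex  "river"
[2,3] (N\NP)/N  lex  "no"
[3,4] N  lex  "under"
[2,4] N\NP  >  k=3
[1,4] N  <  k=2
[0,4] PP  >  k=1
[4,5] ((S/PP)/PP)\PP  lex  "dog"
[0,5] (S/PP)/PP  <  k=4
[5,6] PP  lex  "built"
[0,6] S/PP  >  k=5
[6,7] PP  lex  "idea"
[0,7] S  >  k=6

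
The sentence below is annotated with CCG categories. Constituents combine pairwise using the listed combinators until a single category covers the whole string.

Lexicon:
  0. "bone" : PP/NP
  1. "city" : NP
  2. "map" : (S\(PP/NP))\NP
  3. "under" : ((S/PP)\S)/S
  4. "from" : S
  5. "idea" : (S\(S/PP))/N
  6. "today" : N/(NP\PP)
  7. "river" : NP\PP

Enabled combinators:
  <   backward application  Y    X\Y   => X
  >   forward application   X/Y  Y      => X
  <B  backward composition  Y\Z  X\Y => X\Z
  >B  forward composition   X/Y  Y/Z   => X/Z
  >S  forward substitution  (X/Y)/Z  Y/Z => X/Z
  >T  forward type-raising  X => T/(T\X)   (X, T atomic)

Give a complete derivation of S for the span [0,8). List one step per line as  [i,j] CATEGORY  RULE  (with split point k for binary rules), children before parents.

[0,8] S   <
  [0,5] S/PP   <
    [0,3] S   <
      [0,1] "bone" : PP/NP
      [1,3] S\(PP/NP)   <
        [1,2] "city" : NP
        [2,3] "map" : (S\(PP/NP))\NP
    [3,5] (S/PP)\S   >
      [3,4] "under" : ((S/PP)\S)/S
      [4,5] "from" : S
  [5,8] S\(S/PP)   >
    [5,6] "idea" : (S\(S/PP))/N
    [6,8] N   >
      [6,7] "today" : N/(NP\PP)
      [7,8] "river" : NP\PP

[0,1] PP/NP  lex  "bone"
[1,2] NP  lex  "city"
[2,3] (S\(PP/NP))\NP  lex  "map"
[1,3] S\(PP/NP)  <  k=2
[0,3] S  <  k=1
[3,4] ((S/PP)\S)/S  lex  "under"
[4,5] S  lex  "from"
[3,5] (S/PP)\S  >  k=4
[0,5] S/PP  <  k=3
[5,6] (S\(S/PP))/N  lex  "idea"
[6,7] N/(NP\PP)  lex  "today"
[7,8] NP\PP  lex  "river"
[6,8] N  >  k=7
[5,8] S\(S/PP)  >  k=6
[0,8] S  <  k=5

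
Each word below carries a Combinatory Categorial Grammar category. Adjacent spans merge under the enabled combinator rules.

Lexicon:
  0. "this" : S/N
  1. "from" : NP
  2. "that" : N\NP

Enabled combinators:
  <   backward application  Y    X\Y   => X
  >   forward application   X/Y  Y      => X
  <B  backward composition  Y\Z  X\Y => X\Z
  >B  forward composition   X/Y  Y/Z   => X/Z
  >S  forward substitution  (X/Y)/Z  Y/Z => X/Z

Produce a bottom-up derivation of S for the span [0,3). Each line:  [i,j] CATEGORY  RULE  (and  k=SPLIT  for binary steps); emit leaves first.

[0,1] S/N  lex  "this"
[1,2] NP  lex  "from"
[2,3] N\NP  lex  "that"
[1,3] N  <  k=2
[0,3] S  >  k=1

[0,3] S   >
  [0,1] "this" : S/N
  [1,3] N   <
    [1,2] "from" : NP
    [2,3] "that" : N\NP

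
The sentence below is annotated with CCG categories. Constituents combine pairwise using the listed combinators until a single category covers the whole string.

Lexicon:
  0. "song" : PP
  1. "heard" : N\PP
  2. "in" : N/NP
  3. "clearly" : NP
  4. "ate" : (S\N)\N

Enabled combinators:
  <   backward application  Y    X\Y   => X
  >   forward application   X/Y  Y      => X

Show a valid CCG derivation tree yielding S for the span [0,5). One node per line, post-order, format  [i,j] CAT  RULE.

[0,1] PP  lex  "song"
[1,2] N\PP  lex  "heard"
[0,2] N  <  k=1
[2,3] N/NP  lex  "in"
[3,4] NP  lex  "clearly"
[2,4] N  >  k=3
[4,5] (S\N)\N  lex  "ate"
[2,5] S\N  <  k=4
[0,5] S  <  k=2

[0,5] S   <
  [0,2] N   <
    [0,1] "song" : PP
    [1,2] "heard" : N\PP
  [2,5] S\N   <
    [2,4] N   >
      [2,3] "in" : N/NP
      [3,4] "clearly" : NP
    [4,5] "ate" : (S\N)\N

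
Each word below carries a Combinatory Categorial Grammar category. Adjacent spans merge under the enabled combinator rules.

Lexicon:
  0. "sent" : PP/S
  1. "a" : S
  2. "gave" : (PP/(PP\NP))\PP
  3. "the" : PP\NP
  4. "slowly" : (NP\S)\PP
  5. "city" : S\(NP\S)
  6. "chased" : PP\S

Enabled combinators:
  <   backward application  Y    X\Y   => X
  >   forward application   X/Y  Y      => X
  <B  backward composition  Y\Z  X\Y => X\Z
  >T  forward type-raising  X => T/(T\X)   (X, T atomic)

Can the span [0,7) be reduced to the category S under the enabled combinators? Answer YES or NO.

PP/S S (PP/(PP\NP))\PP PP\NP (NP\S)\PP S\(NP\S) PP\S
CKY chart[0,7] = {N/(N\PP), NP/(NP\PP), PP, PP/(PP\PP), S/(S\PP)}; S ∉ chart

NO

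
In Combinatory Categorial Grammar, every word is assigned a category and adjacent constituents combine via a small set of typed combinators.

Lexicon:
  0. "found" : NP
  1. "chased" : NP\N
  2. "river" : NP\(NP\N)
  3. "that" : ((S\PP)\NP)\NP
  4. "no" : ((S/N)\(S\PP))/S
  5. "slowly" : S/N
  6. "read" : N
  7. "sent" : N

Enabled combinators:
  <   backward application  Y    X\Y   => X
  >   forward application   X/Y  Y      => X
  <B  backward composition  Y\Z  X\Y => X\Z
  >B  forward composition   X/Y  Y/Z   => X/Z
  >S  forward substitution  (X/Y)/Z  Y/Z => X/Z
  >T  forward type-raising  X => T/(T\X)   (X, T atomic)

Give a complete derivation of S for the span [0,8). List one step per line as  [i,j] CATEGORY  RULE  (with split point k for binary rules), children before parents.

[0,1] NP  lex  "found"
[1,2] NP\N  lex  "chased"
[2,3] NP\(NP\N)  lex  "river"
[1,3] NP  <  k=2
[3,4] ((S\PP)\NP)\NP  lex  "that"
[1,4] (S\PP)\NP  <  k=3
[0,4] S\PP  <  k=1
[4,5] ((S/N)\(S\PP))/S  lex  "no"
[5,6] S/N  lex  "slowly"
[6,7] N  lex  "read"
[5,7] S  >  k=6
[4,7] (S/N)\(S\PP)  >  k=5
[0,7] S/N  <  k=4
[7,8] N  lex  "sent"
[0,8] S  >  k=7

[0,8] S   >
  [0,7] S/N   <
    [0,4] S\PP   <
      [0,1] "found" : NP
      [1,4] (S\PP)\NP   <
        [1,3] NP   <
          [1,2] "chased" : NP\N
          [2,3] "river" : NP\(NP\N)
        [3,4] "that" : ((S\PP)\NP)\NP
    [4,7] (S/N)\(S\PP)   >
      [4,5] "no" : ((S/N)\(S\PP))/S
      [5,7] S   >
        [5,6] "slowly" : S/N
        [6,7] "read" : N
  [7,8] "sent" : N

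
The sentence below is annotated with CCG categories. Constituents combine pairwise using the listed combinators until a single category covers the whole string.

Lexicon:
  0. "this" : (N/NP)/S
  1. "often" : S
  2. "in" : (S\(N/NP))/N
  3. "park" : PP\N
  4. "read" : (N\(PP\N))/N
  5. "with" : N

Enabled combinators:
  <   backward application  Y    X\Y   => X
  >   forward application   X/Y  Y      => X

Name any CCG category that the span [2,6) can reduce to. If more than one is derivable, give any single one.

[0,6] S   <
  [0,2] N/NP   >
    [0,1] "this" : (N/NP)/S
    [1,2] "often" : S
  [2,6] S\(N/NP)   >
    [2,3] "in" : (S\(N/NP))/N
    [3,6] N   <
      [3,4] "park" : PP\N
      [4,6] N\(PP\N)   >
        [4,5] "read" : (N\(PP\N))/N
        [5,6] "with" : N

S\(N/NP)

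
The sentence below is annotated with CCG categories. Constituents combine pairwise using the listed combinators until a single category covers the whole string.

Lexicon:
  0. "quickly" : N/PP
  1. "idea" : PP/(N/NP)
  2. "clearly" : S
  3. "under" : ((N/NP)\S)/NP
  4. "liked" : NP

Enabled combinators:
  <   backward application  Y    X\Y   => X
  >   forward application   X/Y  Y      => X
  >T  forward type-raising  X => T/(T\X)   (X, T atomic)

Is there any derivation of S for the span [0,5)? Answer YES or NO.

NO

N/PP PP/(N/NP) S ((N/NP)\S)/NP NP
CKY chart[0,5] = {N, N/(N\N), NP/(NP\N), PP/(PP\N), S/(S\N)}; S ∉ chart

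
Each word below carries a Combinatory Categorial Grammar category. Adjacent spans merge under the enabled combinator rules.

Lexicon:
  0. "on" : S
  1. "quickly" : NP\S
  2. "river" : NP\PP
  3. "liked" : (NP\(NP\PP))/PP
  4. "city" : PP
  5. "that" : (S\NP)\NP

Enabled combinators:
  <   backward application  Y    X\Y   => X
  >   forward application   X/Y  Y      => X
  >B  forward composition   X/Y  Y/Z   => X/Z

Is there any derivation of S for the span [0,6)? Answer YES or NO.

YES

[0,6] S   <
  [0,2] NP   <
    [0,1] "on" : S
    [1,2] "quickly" : NP\S
  [2,6] S\NP   <
    [2,5] NP   <
      [2,3] "river" : NP\PP
      [3,5] NP\(NP\PP)   >
        [3,4] "liked" : (NP\(NP\PP))/PP
        [4,5] "city" : PP
    [5,6] "that" : (S\NP)\NP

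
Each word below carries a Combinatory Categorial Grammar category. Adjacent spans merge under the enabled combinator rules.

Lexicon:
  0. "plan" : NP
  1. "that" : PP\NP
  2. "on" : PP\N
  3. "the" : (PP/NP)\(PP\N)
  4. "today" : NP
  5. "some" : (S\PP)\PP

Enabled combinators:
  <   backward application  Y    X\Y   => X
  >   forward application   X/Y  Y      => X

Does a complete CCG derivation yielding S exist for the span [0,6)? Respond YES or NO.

YES

[0,6] S   <
  [0,2] PP   <
    [0,1] "plan" : NP
    [1,2] "that" : PP\NP
  [2,6] S\PP   <
    [2,5] PP   >
      [2,4] PP/NP   <
        [2,3] "on" : PP\N
        [3,4] "the" : (PP/NP)\(PP\N)
      [4,5] "today" : NP
    [5,6] "some" : (S\PP)\PP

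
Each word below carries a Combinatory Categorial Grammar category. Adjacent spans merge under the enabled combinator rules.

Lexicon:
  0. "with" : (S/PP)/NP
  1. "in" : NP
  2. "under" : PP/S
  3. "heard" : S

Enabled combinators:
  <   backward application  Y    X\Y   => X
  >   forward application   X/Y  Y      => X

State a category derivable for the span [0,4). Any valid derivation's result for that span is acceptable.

S

[0,4] S   >
  [0,2] S/PP   >
    [0,1] "with" : (S/PP)/NP
    [1,2] "in" : NP
  [2,4] PP   >
    [2,3] "under" : PP/S
    [3,4] "heard" : S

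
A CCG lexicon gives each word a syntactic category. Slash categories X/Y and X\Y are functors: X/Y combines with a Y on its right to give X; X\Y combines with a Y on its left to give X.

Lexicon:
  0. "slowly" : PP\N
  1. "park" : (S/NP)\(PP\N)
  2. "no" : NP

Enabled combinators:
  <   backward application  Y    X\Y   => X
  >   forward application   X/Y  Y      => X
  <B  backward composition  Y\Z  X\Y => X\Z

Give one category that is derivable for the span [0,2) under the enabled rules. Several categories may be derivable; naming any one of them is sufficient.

S/NP

[0,3] S   >
  [0,2] S/NP   <
    [0,1] "slowly" : PP\N
    [1,2] "park" : (S/NP)\(PP\N)
  [2,3] "no" : NP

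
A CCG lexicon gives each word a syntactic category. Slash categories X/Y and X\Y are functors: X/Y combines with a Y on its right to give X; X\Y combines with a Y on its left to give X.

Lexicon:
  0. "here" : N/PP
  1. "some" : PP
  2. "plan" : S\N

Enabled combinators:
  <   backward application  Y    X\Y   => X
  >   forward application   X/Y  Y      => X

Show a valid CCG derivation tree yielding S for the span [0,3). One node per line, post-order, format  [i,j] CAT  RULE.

[0,3] S   <
  [0,2] N   >
    [0,1] "here" : N/PP
    [1,2] "some" : PP
  [2,3] "plan" : S\N

[0,1] N/PP  lex  "here"
[1,2] PP  lex  "some"
[0,2] N  >  k=1
[2,3] S\N  lex  "plan"
[0,3] S  <  k=2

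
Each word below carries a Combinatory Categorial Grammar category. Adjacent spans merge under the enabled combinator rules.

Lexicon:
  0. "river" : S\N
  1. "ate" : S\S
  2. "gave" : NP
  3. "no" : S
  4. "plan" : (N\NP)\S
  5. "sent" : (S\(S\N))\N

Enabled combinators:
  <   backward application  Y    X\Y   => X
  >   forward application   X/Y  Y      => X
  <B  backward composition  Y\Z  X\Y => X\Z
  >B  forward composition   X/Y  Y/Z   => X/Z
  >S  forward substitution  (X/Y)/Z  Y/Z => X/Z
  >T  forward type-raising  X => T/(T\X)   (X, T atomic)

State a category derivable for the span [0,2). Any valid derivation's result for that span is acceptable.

[0,6] S   <
  [0,2] S\N   <B
    [0,1] "river" : S\N
    [1,2] "ate" : S\S
  [2,6] S\(S\N)   <
    [2,5] N   >
      [2,3] N/(N\NP)   >T
        [2,3] "gave" : NP
      [3,5] N\NP   <
        [3,4] "no" : S
        [4,5] "plan" : (N\NP)\S
    [5,6] "sent" : (S\(S\N))\N

S\N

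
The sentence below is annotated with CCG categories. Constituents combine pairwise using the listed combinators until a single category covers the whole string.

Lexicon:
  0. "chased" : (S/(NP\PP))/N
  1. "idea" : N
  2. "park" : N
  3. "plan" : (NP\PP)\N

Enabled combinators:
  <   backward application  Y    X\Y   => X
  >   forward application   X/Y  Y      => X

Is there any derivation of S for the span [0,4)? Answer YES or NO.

YES

[0,4] S   >
  [0,2] S/(NP\PP)   >
    [0,1] "chased" : (S/(NP\PP))/N
    [1,2] "idea" : N
  [2,4] NP\PP   <
    [2,3] "park" : N
    [3,4] "plan" : (NP\PP)\N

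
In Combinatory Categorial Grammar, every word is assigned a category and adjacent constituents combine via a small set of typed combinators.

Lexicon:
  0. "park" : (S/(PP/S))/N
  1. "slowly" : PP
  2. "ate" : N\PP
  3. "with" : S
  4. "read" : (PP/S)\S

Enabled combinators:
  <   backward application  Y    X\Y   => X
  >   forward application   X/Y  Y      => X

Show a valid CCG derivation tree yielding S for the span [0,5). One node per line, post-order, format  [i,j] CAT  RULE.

[0,5] S   >
  [0,3] S/(PP/S)   >
    [0,1] "park" : (S/(PP/S))/N
    [1,3] N   <
      [1,2] "slowly" : PP
      [2,3] "ate" : N\PP
  [3,5] PP/S   <
    [3,4] "with" : S
    [4,5] "read" : (PP/S)\S

[0,1] (S/(PP/S))/N  lex  "park"
[1,2] PP  lex  "slowly"
[2,3] N\PP  lex  "ate"
[1,3] N  <  k=2
[0,3] S/(PP/S)  >  k=1
[3,4] S  lex  "with"
[4,5] (PP/S)\S  lex  "read"
[3,5] PP/S  <  k=4
[0,5] S  >  k=3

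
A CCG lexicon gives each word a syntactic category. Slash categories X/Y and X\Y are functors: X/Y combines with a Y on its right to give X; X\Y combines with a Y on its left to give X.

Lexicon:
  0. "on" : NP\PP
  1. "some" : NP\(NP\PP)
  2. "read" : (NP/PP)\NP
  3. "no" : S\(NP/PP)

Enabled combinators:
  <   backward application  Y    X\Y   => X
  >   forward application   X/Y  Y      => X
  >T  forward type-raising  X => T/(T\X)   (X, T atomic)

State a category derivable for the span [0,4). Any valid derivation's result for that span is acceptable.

[0,4] S   <
  [0,3] NP/PP   <
    [0,2] NP   <
      [0,1] "on" : NP\PP
      [1,2] "some" : NP\(NP\PP)
    [2,3] "read" : (NP/PP)\NP
  [3,4] "no" : S\(NP/PP)

S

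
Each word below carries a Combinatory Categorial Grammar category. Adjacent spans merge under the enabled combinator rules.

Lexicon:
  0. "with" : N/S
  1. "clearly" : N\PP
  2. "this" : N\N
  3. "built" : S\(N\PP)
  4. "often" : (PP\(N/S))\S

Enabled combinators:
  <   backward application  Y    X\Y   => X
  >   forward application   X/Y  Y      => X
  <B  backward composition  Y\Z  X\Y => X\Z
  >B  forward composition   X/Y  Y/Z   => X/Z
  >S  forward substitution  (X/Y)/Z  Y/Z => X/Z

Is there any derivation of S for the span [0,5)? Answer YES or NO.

NO

N/S N\PP N\N S\(N\PP) (PP\(N/S))\S
CKY chart[0,5] = {PP}; S ∉ chart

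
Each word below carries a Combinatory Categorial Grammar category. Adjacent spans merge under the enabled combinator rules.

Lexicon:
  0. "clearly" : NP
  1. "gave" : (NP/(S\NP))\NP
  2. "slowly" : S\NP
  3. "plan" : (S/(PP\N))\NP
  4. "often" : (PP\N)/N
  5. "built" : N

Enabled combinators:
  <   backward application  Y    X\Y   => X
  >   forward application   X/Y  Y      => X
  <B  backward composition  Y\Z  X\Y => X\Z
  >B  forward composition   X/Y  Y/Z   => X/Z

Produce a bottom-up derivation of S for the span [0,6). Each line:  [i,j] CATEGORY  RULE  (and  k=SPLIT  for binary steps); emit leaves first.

[0,1] NP  lex  "clearly"
[1,2] (NP/(S\NP))\NP  lex  "gave"
[0,2] NP/(S\NP)  <  k=1
[2,3] S\NP  lex  "slowly"
[0,3] NP  >  k=2
[3,4] (S/(PP\N))\NP  lex  "plan"
[0,4] S/(PP\N)  <  k=3
[4,5] (PP\N)/N  lex  "often"
[5,6] N  lex  "built"
[4,6] PP\N  >  k=5
[0,6] S  >  k=4

[0,6] S   >
  [0,4] S/(PP\N)   <
    [0,3] NP   >
      [0,2] NP/(S\NP)   <
        [0,1] "clearly" : NP
        [1,2] "gave" : (NP/(S\NP))\NP
      [2,3] "slowly" : S\NP
    [3,4] "plan" : (S/(PP\N))\NP
  [4,6] PP\N   >
    [4,5] "often" : (PP\N)/N
    [5,6] "built" : N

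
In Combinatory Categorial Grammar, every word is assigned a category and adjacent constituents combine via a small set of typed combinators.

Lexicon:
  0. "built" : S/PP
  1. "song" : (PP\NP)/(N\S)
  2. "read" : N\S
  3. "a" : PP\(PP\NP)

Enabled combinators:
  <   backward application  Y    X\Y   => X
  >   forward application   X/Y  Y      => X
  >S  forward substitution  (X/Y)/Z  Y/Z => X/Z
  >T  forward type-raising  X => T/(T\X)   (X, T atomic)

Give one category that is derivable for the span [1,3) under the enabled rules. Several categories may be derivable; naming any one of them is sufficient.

PP\NP

[0,4] S   >
  [0,1] "built" : S/PP
  [1,4] PP   <
    [1,3] PP\NP   >
      [1,2] "song" : (PP\NP)/(N\S)
      [2,3] "read" : N\S
    [3,4] "a" : PP\(PP\NP)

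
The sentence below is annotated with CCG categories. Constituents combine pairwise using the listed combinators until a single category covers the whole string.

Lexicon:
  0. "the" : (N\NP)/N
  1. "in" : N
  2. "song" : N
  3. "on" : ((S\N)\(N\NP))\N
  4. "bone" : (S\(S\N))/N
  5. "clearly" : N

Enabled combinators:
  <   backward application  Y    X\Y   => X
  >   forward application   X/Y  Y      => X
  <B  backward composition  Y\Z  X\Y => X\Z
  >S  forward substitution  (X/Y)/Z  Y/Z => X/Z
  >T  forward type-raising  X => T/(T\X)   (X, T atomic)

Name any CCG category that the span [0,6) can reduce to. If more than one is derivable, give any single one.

S

[0,6] S   <
  [0,4] S\N   <
    [0,2] N\NP   >
      [0,1] "the" : (N\NP)/N
      [1,2] "in" : N
    [2,4] (S\N)\(N\NP)   <
      [2,3] "song" : N
      [3,4] "on" : ((S\N)\(N\NP))\N
  [4,6] S\(S\N)   >
    [4,5] "bone" : (S\(S\N))/N
    [5,6] "clearly" : N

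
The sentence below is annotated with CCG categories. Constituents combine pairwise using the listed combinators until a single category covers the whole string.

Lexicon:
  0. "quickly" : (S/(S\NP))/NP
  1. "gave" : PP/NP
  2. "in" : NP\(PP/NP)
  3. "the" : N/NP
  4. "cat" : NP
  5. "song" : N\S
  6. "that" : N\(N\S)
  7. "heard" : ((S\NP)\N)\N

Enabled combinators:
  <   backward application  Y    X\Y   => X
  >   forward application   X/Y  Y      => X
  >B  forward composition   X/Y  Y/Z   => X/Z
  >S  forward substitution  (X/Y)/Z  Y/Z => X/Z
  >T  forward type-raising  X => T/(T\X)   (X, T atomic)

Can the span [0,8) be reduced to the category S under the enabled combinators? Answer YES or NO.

[0,8] S   >
  [0,3] S/(S\NP)   >
    [0,1] "quickly" : (S/(S\NP))/NP
    [1,3] NP   <
      [1,2] "gave" : PP/NP
      [2,3] "in" : NP\(PP/NP)
  [3,8] S\NP   <
    [3,5] N   >
      [3,4] "the" : N/NP
      [4,5] "cat" : NP
    [5,8] (S\NP)\N   <
      [5,7] N   <
        [5,6] "song" : N\S
        [6,7] "that" : N\(N\S)
      [7,8] "heard" : ((S\NP)\N)\N

YES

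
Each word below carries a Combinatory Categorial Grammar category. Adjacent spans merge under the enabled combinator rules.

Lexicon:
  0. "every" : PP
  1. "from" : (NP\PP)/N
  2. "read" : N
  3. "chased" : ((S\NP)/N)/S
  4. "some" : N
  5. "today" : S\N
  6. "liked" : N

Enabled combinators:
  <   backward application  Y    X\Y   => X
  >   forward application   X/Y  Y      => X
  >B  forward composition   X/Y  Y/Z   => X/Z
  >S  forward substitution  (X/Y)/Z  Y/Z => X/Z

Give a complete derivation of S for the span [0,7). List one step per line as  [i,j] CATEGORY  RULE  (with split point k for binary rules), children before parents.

[0,1] PP  lex  "every"
[1,2] (NP\PP)/N  lex  "from"
[2,3] N  lex  "read"
[1,3] NP\PP  >  k=2
[0,3] NP  <  k=1
[3,4] ((S\NP)/N)/S  lex  "chased"
[4,5] N  lex  "some"
[5,6] S\N  lex  "today"
[4,6] S  <  k=5
[3,6] (S\NP)/N  >  k=4
[6,7] N  lex  "liked"
[3,7] S\NP  >  k=6
[0,7] S  <  k=3

[0,7] S   <
  [0,3] NP   <
    [0,1] "every" : PP
    [1,3] NP\PP   >
      [1,2] "from" : (NP\PP)/N
      [2,3] "read" : N
  [3,7] S\NP   >
    [3,6] (S\NP)/N   >
      [3,4] "chased" : ((S\NP)/N)/S
      [4,6] S   <
        [4,5] "some" : N
        [5,6] "today" : S\N
    [6,7] "liked" : N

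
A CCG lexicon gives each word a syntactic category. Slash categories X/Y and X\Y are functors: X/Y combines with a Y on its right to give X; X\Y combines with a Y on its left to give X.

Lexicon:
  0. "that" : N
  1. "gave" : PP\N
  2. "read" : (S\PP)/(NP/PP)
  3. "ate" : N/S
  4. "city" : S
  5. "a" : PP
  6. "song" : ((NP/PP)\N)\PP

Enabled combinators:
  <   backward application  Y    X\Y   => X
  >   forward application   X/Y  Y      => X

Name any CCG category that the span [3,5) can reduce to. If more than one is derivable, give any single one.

[0,7] S   <
  [0,2] PP   <
    [0,1] "that" : N
    [1,2] "gave" : PP\N
  [2,7] S\PP   >
    [2,3] "read" : (S\PP)/(NP/PP)
    [3,7] NP/PP   <
      [3,5] N   >
        [3,4] "ate" : N/S
        [4,5] "city" : S
      [5,7] (NP/PP)\N   <
        [5,6] "a" : PP
        [6,7] "song" : ((NP/PP)\N)\PP

N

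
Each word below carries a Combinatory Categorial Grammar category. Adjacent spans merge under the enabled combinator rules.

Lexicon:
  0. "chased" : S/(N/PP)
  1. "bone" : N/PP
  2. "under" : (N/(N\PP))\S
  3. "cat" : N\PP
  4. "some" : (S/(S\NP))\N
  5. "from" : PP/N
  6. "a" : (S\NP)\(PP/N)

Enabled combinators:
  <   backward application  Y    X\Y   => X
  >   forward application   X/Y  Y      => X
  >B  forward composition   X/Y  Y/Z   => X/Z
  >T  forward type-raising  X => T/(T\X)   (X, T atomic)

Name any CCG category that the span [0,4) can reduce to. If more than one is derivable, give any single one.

N

[0,7] S   >
  [0,5] S/(S\NP)   <
    [0,4] N   >
      [0,3] N/(N\PP)   <
        [0,2] S   >
          [0,1] "chased" : S/(N/PP)
          [1,2] "bone" : N/PP
        [2,3] "under" : (N/(N\PP))\S
      [3,4] "cat" : N\PP
    [4,5] "some" : (S/(S\NP))\N
  [5,7] S\NP   <
    [5,6] "from" : PP/N
    [6,7] "a" : (S\NP)\(PP/N)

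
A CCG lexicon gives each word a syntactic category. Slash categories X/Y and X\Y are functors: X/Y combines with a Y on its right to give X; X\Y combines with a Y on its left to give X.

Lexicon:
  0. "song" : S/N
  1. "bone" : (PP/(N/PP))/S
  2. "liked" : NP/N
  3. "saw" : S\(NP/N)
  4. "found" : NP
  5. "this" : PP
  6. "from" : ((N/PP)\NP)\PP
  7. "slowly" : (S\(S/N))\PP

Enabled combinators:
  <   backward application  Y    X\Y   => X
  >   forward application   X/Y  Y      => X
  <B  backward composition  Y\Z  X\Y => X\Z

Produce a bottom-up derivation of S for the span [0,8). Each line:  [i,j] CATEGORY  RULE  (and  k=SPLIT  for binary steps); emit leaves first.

[0,1] S/N  lex  "song"
[1,2] (PP/(N/PP))/S  lex  "bone"
[2,3] NP/N  lex  "liked"
[3,4] S\(NP/N)  lex  "saw"
[2,4] S  <  k=3
[1,4] PP/(N/PP)  >  k=2
[4,5] NP  lex  "found"
[5,6] PP  lex  "this"
[6,7] ((N/PP)\NP)\PP  lex  "from"
[5,7] (N/PP)\NP  <  k=6
[4,7] N/PP  <  k=5
[1,7] PP  >  k=4
[7,8] (S\(S/N))\PP  lex  "slowly"
[1,8] S\(S/N)  <  k=7
[0,8] S  <  k=1

[0,8] S   <
  [0,1] "song" : S/N
  [1,8] S\(S/N)   <
    [1,7] PP   >
      [1,4] PP/(N/PP)   >
        [1,2] "bone" : (PP/(N/PP))/S
        [2,4] S   <
          [2,3] "liked" : NP/N
          [3,4] "saw" : S\(NP/N)
      [4,7] N/PP   <
        [4,5] "found" : NP
        [5,7] (N/PP)\NP   <
          [5,6] "this" : PP
          [6,7] "from" : ((N/PP)\NP)\PP
    [7,8] "slowly" : (S\(S/N))\PP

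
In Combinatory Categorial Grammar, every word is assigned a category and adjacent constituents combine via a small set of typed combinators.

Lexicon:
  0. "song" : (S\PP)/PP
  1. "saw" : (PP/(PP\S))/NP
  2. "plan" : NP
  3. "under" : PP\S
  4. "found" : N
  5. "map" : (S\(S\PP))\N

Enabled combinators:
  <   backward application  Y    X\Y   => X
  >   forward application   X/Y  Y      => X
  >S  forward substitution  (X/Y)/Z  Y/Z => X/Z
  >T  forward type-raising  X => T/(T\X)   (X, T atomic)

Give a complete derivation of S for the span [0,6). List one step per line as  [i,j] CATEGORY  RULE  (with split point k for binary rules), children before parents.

[0,6] S   <
  [0,4] S\PP   >
    [0,1] "song" : (S\PP)/PP
    [1,4] PP   >
      [1,3] PP/(PP\S)   >
        [1,2] "saw" : (PP/(PP\S))/NP
        [2,3] "plan" : NP
      [3,4] "under" : PP\S
  [4,6] S\(S\PP)   <
    [4,5] "found" : N
    [5,6] "map" : (S\(S\PP))\N

[0,1] (S\PP)/PP  lex  "song"
[1,2] (PP/(PP\S))/NP  lex  "saw"
[2,3] NP  lex  "plan"
[1,3] PP/(PP\S)  >  k=2
[3,4] PP\S  lex  "under"
[1,4] PP  >  k=3
[0,4] S\PP  >  k=1
[4,5] N  lex  "found"
[5,6] (S\(S\PP))\N  lex  "map"
[4,6] S\(S\PP)  <  k=5
[0,6] S  <  k=4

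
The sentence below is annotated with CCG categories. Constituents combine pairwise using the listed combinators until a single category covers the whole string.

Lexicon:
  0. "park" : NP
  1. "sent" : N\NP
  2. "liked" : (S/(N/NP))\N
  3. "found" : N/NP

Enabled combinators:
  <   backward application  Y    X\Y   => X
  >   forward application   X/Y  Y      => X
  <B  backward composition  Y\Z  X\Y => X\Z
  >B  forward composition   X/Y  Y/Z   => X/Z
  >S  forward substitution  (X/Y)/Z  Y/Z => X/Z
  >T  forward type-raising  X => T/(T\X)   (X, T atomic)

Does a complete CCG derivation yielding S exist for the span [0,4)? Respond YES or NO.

[0,4] S   >
  [0,3] S/(N/NP)   <
    [0,2] N   <
      [0,1] "park" : NP
      [1,2] "sent" : N\NP
    [2,3] "liked" : (S/(N/NP))\N
  [3,4] "found" : N/NP

YES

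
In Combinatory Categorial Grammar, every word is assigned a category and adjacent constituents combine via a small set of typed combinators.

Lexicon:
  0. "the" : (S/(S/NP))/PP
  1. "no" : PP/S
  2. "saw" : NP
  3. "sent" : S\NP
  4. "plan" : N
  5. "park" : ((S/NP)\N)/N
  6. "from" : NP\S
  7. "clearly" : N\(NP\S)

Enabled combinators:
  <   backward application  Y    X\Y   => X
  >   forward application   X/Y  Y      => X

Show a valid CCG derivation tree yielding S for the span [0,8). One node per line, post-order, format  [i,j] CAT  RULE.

[0,8] S   >
  [0,4] S/(S/NP)   >
    [0,1] "the" : (S/(S/NP))/PP
    [1,4] PP   >
      [1,2] "no" : PP/S
      [2,4] S   <
        [2,3] "saw" : NP
        [3,4] "sent" : S\NP
  [4,8] S/NP   <
    [4,5] "plan" : N
    [5,8] (S/NP)\N   >
      [5,6] "park" : ((S/NP)\N)/N
      [6,8] N   <
        [6,7] "from" : NP\S
        [7,8] "clearly" : N\(NP\S)

[0,1] (S/(S/NP))/PP  lex  "the"
[1,2] PP/S  lex  "no"
[2,3] NP  lex  "saw"
[3,4] S\NP  lex  "sent"
[2,4] S  <  k=3
[1,4] PP  >  k=2
[0,4] S/(S/NP)  >  k=1
[4,5] N  lex  "plan"
[5,6] ((S/NP)\N)/N  lex  "park"
[6,7] NP\S  lex  "from"
[7,8] N\(NP\S)  lex  "clearly"
[6,8] N  <  k=7
[5,8] (S/NP)\N  >  k=6
[4,8] S/NP  <  k=5
[0,8] S  >  k=4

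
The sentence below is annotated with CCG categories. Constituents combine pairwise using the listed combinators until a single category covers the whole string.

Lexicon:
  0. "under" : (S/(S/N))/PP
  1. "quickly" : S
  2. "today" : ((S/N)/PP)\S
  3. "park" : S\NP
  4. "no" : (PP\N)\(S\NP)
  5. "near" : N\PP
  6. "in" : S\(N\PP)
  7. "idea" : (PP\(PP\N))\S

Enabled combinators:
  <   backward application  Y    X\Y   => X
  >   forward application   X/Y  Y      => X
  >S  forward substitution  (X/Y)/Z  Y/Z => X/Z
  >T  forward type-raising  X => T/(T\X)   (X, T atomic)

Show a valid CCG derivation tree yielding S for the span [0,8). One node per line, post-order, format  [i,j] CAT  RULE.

[0,1] (S/(S/N))/PP  lex  "under"
[1,2] S  lex  "quickly"
[2,3] ((S/N)/PP)\S  lex  "today"
[1,3] (S/N)/PP  <  k=2
[0,3] S/PP  >S  k=1
[3,4] S\NP  lex  "park"
[4,5] (PP\N)\(S\NP)  lex  "no"
[3,5] PP\N  <  k=4
[5,6] N\PP  lex  "near"
[6,7] S\(N\PP)  lex  "in"
[5,7] S  <  k=6
[7,8] (PP\(PP\N))\S  lex  "idea"
[5,8] PP\(PP\N)  <  k=7
[3,8] PP  <  k=5
[0,8] S  >  k=3

[0,8] S   >
  [0,3] S/PP   >S
    [0,1] "under" : (S/(S/N))/PP
    [1,3] (S/N)/PP   <
      [1,2] "quickly" : S
      [2,3] "today" : ((S/N)/PP)\S
  [3,8] PP   <
    [3,5] PP\N   <
      [3,4] "park" : S\NP
      [4,5] "no" : (PP\N)\(S\NP)
    [5,8] PP\(PP\N)   <
      [5,7] S   <
        [5,6] "near" : N\PP
        [6,7] "in" : S\(N\PP)
      [7,8] "idea" : (PP\(PP\N))\S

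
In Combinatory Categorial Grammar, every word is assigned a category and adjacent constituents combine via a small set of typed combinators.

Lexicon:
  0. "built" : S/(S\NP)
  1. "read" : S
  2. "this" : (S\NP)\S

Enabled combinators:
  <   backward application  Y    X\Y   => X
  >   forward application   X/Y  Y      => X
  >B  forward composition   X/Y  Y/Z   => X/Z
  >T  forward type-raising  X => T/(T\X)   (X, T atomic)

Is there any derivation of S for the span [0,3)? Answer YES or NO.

[0,3] S   >
  [0,1] "built" : S/(S\NP)
  [1,3] S\NP   <
    [1,2] "read" : S
    [2,3] "this" : (S\NP)\S

YES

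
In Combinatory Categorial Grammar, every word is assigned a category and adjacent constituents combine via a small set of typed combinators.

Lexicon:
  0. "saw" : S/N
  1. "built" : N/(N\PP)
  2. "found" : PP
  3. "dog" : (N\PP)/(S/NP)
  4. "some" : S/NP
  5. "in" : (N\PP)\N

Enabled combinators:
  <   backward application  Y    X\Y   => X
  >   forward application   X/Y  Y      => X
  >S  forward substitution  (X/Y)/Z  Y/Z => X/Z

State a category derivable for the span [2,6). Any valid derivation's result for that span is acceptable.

N\PP

[0,6] S   >
  [0,1] "saw" : S/N
  [1,6] N   >
    [1,2] "built" : N/(N\PP)
    [2,6] N\PP   <
      [2,5] N   <
        [2,3] "found" : PP
        [3,5] N\PP   >
          [3,4] "dog" : (N\PP)/(S/NP)
          [4,5] "some" : S/NP
      [5,6] "in" : (N\PP)\N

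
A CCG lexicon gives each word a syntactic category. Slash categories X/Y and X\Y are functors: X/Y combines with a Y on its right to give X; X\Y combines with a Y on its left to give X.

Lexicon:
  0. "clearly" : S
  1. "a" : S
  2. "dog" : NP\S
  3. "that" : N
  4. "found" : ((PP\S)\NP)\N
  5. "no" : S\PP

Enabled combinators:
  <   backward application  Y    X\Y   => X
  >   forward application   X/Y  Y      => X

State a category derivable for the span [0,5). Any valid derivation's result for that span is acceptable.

PP

[0,6] S   <
  [0,5] PP   <
    [0,1] "clearly" : S
    [1,5] PP\S   <
      [1,3] NP   <
        [1,2] "a" : S
        [2,3] "dog" : NP\S
      [3,5] (PP\S)\NP   <
        [3,4] "that" : N
        [4,5] "found" : ((PP\S)\NP)\N
  [5,6] "no" : S\PP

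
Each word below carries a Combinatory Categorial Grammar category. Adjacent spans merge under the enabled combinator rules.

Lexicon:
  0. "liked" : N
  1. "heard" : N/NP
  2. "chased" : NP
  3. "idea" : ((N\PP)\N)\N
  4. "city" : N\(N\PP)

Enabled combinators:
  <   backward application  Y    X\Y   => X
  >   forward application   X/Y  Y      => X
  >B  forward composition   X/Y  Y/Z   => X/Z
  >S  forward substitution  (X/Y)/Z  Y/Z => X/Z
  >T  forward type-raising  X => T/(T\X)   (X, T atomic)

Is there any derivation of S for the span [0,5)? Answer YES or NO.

NO

N N/NP NP ((N\PP)\N)\N N\(N\PP)
CKY chart[0,5] = {N, N/(N\N), NP/(NP\N), PP/(PP\N), S/(S\N)}; S ∉ chart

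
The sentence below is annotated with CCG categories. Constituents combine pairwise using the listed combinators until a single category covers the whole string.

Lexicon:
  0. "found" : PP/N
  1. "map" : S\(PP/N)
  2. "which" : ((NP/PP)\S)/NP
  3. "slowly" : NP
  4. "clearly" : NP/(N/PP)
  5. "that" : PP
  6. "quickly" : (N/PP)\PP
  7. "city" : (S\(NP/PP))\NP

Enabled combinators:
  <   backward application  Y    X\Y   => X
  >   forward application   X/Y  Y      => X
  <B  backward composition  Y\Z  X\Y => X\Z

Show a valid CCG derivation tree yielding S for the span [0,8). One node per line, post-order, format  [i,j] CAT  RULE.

[0,1] PP/N  lex  "found"
[1,2] S\(PP/N)  lex  "map"
[0,2] S  <  k=1
[2,3] ((NP/PP)\S)/NP  lex  "which"
[3,4] NP  lex  "slowly"
[2,4] (NP/PP)\S  >  k=3
[0,4] NP/PP  <  k=2
[4,5] NP/(N/PP)  lex  "clearly"
[5,6] PP  lex  "that"
[6,7] (N/PP)\PP  lex  "quickly"
[5,7] N/PP  <  k=6
[4,7] NP  >  k=5
[7,8] (S\(NP/PP))\NP  lex  "city"
[4,8] S\(NP/PP)  <  k=7
[0,8] S  <  k=4

[0,8] S   <
  [0,4] NP/PP   <
    [0,2] S   <
      [0,1] "found" : PP/N
      [1,2] "map" : S\(PP/N)
    [2,4] (NP/PP)\S   >
      [2,3] "which" : ((NP/PP)\S)/NP
      [3,4] "slowly" : NP
  [4,8] S\(NP/PP)   <
    [4,7] NP   >
      [4,5] "clearly" : NP/(N/PP)
      [5,7] N/PP   <
        [5,6] "that" : PP
        [6,7] "quickly" : (N/PP)\PP
    [7,8] "city" : (S\(NP/PP))\NP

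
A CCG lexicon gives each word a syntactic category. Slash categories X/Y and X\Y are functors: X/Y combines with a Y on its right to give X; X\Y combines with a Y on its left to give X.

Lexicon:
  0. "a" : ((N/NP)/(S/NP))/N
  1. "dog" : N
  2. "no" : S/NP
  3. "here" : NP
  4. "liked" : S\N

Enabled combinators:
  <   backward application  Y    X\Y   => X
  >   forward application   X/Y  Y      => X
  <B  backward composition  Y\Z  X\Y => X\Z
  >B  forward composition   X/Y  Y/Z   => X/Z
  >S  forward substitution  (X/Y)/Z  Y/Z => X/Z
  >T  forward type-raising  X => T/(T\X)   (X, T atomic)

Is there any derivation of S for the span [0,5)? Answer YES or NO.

[0,5] S   <
  [0,4] N   >
    [0,3] N/NP   >
      [0,2] (N/NP)/(S/NP)   >
        [0,1] "a" : ((N/NP)/(S/NP))/N
        [1,2] "dog" : N
      [2,3] "no" : S/NP
    [3,4] "here" : NP
  [4,5] "liked" : S\N

YES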